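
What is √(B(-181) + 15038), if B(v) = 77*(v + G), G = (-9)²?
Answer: √7338 ≈ 85.662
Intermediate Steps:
G = 81
B(v) = 6237 + 77*v (B(v) = 77*(v + 81) = 77*(81 + v) = 6237 + 77*v)
√(B(-181) + 15038) = √((6237 + 77*(-181)) + 15038) = √((6237 - 13937) + 15038) = √(-7700 + 15038) = √7338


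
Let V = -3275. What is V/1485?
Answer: -655/297 ≈ -2.2054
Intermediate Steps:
V/1485 = -3275/1485 = -3275*1/1485 = -655/297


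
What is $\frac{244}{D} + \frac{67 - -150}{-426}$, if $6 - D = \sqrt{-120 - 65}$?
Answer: $\frac{575707}{94146} + \frac{244 i \sqrt{185}}{221} \approx 6.115 + 15.017 i$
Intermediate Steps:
$D = 6 - i \sqrt{185}$ ($D = 6 - \sqrt{-120 - 65} = 6 - \sqrt{-185} = 6 - i \sqrt{185} \approx 6.0 - 13.601 i$)
$\frac{244}{D} + \frac{67 - -150}{-426} = \frac{244}{6 - i \sqrt{185}} + \frac{67 - -150}{-426} = \frac{244}{6 - i \sqrt{185}} + \left(67 + 150\right) \left(- \frac{1}{426}\right) = \frac{244}{6 - i \sqrt{185}} + 217 \left(- \frac{1}{426}\right) = \frac{244}{6 - i \sqrt{185}} - \frac{217}{426} = - \frac{217}{426} + \frac{244}{6 - i \sqrt{185}}$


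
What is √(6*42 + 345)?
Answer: √597 ≈ 24.434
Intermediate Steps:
√(6*42 + 345) = √(252 + 345) = √597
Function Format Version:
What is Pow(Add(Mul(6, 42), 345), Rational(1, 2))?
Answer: Pow(597, Rational(1, 2)) ≈ 24.434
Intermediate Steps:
Pow(Add(Mul(6, 42), 345), Rational(1, 2)) = Pow(Add(252, 345), Rational(1, 2)) = Pow(597, Rational(1, 2))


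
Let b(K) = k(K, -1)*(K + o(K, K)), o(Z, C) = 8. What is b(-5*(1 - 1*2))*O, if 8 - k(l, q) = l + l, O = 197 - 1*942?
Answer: 19370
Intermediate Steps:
O = -745 (O = 197 - 942 = -745)
k(l, q) = 8 - 2*l (k(l, q) = 8 - (l + l) = 8 - 2*l)
b(K) = (8 + K)*(8 - 2*K) (b(K) = (8 - 2*K)*(K + 8) = (8 - 2*K)*(8 + K) = (8 + K)*(8 - 2*K))
b(-5*(1 - 1*2))*O = -2*(-4 - 5*(1 - 1*2))*(8 - 5*(1 - 1*2))*(-745) = -2*(-4 - 5*(1 - 2))*(8 - 5*(1 - 2))*(-745) = -2*(-4 - 5*(-1))*(8 - 5*(-1))*(-745) = -2*(-4 + 5)*(8 + 5)*(-745) = -2*1*13*(-745) = -26*(-745) = 19370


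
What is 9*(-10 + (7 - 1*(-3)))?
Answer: 0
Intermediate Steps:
9*(-10 + (7 - 1*(-3))) = 9*(-10 + (7 + 3)) = 9*(-10 + 10) = 9*0 = 0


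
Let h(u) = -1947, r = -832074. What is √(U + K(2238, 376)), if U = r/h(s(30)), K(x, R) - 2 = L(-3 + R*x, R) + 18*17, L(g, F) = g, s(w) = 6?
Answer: √354744058735/649 ≈ 917.73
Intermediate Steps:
K(x, R) = 305 + R*x (K(x, R) = 2 + ((-3 + R*x) + 18*17) = 2 + ((-3 + R*x) + 306) = 2 + (303 + R*x) = 305 + R*x)
U = 277358/649 (U = -832074/(-1947) = -832074*(-1/1947) = 277358/649 ≈ 427.36)
√(U + K(2238, 376)) = √(277358/649 + (305 + 376*2238)) = √(277358/649 + (305 + 841488)) = √(277358/649 + 841793) = √(546601015/649) = √354744058735/649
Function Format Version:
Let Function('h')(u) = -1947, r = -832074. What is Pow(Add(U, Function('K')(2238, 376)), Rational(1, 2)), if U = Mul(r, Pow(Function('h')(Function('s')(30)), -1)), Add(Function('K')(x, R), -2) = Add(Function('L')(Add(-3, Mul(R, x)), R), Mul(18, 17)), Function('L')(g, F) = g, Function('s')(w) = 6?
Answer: Mul(Rational(1, 649), Pow(354744058735, Rational(1, 2))) ≈ 917.73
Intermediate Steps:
Function('K')(x, R) = Add(305, Mul(R, x)) (Function('K')(x, R) = Add(2, Add(Add(-3, Mul(R, x)), Mul(18, 17))) = Add(2, Add(Add(-3, Mul(R, x)), 306)) = Add(2, Add(303, Mul(R, x))) = Add(305, Mul(R, x)))
U = Rational(277358, 649) (U = Mul(-832074, Pow(-1947, -1)) = Mul(-832074, Rational(-1, 1947)) = Rational(277358, 649) ≈ 427.36)
Pow(Add(U, Function('K')(2238, 376)), Rational(1, 2)) = Pow(Add(Rational(277358, 649), Add(305, Mul(376, 2238))), Rational(1, 2)) = Pow(Add(Rational(277358, 649), Add(305, 841488)), Rational(1, 2)) = Pow(Add(Rational(277358, 649), 841793), Rational(1, 2)) = Pow(Rational(546601015, 649), Rational(1, 2)) = Mul(Rational(1, 649), Pow(354744058735, Rational(1, 2)))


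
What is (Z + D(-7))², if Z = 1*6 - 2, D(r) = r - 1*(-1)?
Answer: 4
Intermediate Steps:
D(r) = 1 + r (D(r) = r + 1 = 1 + r)
Z = 4 (Z = 6 - 2 = 4)
(Z + D(-7))² = (4 + (1 - 7))² = (4 - 6)² = (-2)² = 4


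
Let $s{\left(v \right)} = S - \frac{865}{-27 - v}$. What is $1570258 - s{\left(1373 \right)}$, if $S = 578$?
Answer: $\frac{439510227}{280} \approx 1.5697 \cdot 10^{6}$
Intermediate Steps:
$s{\left(v \right)} = 578 - \frac{865}{-27 - v}$
$1570258 - s{\left(1373 \right)} = 1570258 - \frac{16471 + 578 \cdot 1373}{27 + 1373} = 1570258 - \frac{16471 + 793594}{1400} = 1570258 - \frac{1}{1400} \cdot 810065 = 1570258 - \frac{162013}{280} = \frac{439510227}{280}$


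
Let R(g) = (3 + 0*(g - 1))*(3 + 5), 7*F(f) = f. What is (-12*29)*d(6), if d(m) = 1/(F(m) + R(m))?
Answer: -14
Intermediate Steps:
F(f) = f/7
R(g) = 24 (R(g) = (3 + 0*(-1 + g))*8 = (3 + 0)*8 = 3*8 = 24)
d(m) = 1/(24 + m/7) (d(m) = 1/(m/7 + 24) = 1/(24 + m/7))
(-12*29)*d(6) = (-12*29)*(7/(168 + 6)) = -2436/174 = -348*7/174 = -14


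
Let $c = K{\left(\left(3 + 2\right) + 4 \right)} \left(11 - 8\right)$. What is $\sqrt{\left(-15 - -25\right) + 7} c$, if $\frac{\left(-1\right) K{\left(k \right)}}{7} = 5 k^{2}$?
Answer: $- 8505 \sqrt{17} \approx -35067.0$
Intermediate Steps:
$K{\left(k \right)} = - 35 k^{2}$ ($K{\left(k \right)} = - 7 \cdot 5 k^{2} = - 35 k^{2}$)
$c = -8505$ ($c = - 35 \left(\left(3 + 2\right) + 4\right)^{2} \left(11 - 8\right) = - 35 \left(5 + 4\right)^{2} \cdot 3 = - 35 \cdot 9^{2} \cdot 3 = \left(-35\right) 81 \cdot 3 = \left(-2835\right) 3 = -8505$)
$\sqrt{\left(-15 - -25\right) + 7} c = \sqrt{\left(-15 - -25\right) + 7} \left(-8505\right) = \sqrt{\left(-15 + 25\right) + 7} \left(-8505\right) = \sqrt{10 + 7} \left(-8505\right) = \sqrt{17} \left(-8505\right) = - 8505 \sqrt{17}$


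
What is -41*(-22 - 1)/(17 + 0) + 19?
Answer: 1266/17 ≈ 74.471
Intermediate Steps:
-41*(-22 - 1)/(17 + 0) + 19 = -(-943)/17 + 19 = -41*(-23/17) + 19 = 943/17 + 19 = 1266/17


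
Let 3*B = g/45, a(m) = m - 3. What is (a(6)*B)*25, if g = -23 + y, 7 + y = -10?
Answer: -200/9 ≈ -22.222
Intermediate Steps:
y = -17 (y = -7 - 10 = -17)
a(m) = -3 + m
g = -40 (g = -23 - 17 = -40)
B = -8/27 (B = (-40/45)/3 = (-40*1/45)/3 = (⅓)*(-8/9) = -8/27 ≈ -0.29630)
(a(6)*B)*25 = ((-3 + 6)*(-8/27))*25 = (3*(-8/27))*25 = -8/9*25 = -200/9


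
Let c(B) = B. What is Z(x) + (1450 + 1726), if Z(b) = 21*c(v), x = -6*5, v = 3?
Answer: 3239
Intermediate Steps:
x = -30
Z(b) = 63 (Z(b) = 21*3 = 63)
Z(x) + (1450 + 1726) = 63 + (1450 + 1726) = 63 + 3176 = 3239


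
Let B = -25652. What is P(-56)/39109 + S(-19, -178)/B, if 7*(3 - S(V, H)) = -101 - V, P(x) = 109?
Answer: 2220607/1003224068 ≈ 0.0022135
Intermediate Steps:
S(V, H) = 122/7 + V/7 (S(V, H) = 3 - (-101 - V)/7 = 3 + (101/7 + V/7) = 122/7 + V/7)
P(-56)/39109 + S(-19, -178)/B = 109/39109 + (122/7 + (⅐)*(-19))/(-25652) = 109*(1/39109) + (122/7 - 19/7)*(-1/25652) = 109/39109 + (103/7)*(-1/25652) = 109/39109 - 103/179564 = 2220607/1003224068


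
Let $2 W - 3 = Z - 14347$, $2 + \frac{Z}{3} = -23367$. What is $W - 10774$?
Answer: $- \frac{105999}{2} \approx -53000.0$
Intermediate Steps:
$Z = -70107$ ($Z = -6 + 3 \left(-23367\right) = -6 - 70101 = -70107$)
$W = - \frac{84451}{2}$ ($W = \frac{3}{2} + \frac{-70107 - 14347}{2} = \frac{3}{2} + \frac{1}{2} \left(-84454\right) = \frac{3}{2} - 42227 = - \frac{84451}{2} \approx -42226.0$)
$W - 10774 = - \frac{84451}{2} - 10774 = - \frac{105999}{2}$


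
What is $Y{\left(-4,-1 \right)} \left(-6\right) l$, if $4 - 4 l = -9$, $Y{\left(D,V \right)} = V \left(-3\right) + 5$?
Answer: $-156$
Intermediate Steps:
$Y{\left(D,V \right)} = 5 - 3 V$ ($Y{\left(D,V \right)} = - 3 V + 5 = 5 - 3 V$)
$l = \frac{13}{4}$ ($l = 1 - - \frac{9}{4} = 1 + \frac{9}{4} = \frac{13}{4} \approx 3.25$)
$Y{\left(-4,-1 \right)} \left(-6\right) l = \left(5 - -3\right) \left(-6\right) \frac{13}{4} = \left(5 + 3\right) \left(-6\right) \frac{13}{4} = 8 \left(-6\right) \frac{13}{4} = \left(-48\right) \frac{13}{4} = -156$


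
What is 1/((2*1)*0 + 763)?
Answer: 1/763 ≈ 0.0013106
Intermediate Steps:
1/((2*1)*0 + 763) = 1/(2*0 + 763) = 1/(0 + 763) = 1/763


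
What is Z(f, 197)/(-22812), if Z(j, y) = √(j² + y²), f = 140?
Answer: -√58409/22812 ≈ -0.010594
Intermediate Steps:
Z(f, 197)/(-22812) = √(140² + 197²)/(-22812) = √(19600 + 38809)*(-1/22812) = √58409*(-1/22812) = -√58409/22812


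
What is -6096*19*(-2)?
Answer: 231648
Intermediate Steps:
-6096*19*(-2) = -6096*(-38) = -1*(-231648) = 231648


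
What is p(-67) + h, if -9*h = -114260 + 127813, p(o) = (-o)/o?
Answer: -13562/9 ≈ -1506.9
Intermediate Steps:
p(o) = -1
h = -13553/9 (h = -(-114260 + 127813)/9 = -1/9*13553 = -13553/9 ≈ -1505.9)
p(-67) + h = -1 - 13553/9 = -13562/9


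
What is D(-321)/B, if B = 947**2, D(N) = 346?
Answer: 346/896809 ≈ 0.00038581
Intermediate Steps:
B = 896809
D(-321)/B = 346/896809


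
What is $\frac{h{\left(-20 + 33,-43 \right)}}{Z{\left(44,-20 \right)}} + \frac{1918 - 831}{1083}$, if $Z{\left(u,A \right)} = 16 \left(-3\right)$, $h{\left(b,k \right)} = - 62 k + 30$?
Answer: $- \frac{119483}{2166} \approx -55.163$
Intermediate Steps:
$h{\left(b,k \right)} = 30 - 62 k$
$Z{\left(u,A \right)} = -48$
$\frac{h{\left(-20 + 33,-43 \right)}}{Z{\left(44,-20 \right)}} + \frac{1918 - 831}{1083} = \frac{30 - -2666}{-48} + \frac{1918 - 831}{1083} = \left(30 + 2666\right) \left(- \frac{1}{48}\right) + 1087 \cdot \frac{1}{1083} = 2696 \left(- \frac{1}{48}\right) + \frac{1087}{1083} = - \frac{337}{6} + \frac{1087}{1083} = - \frac{119483}{2166}$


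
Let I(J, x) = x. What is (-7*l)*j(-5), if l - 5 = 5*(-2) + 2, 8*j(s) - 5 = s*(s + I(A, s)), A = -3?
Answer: 1155/8 ≈ 144.38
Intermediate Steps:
j(s) = 5/8 + s**2/4 (j(s) = 5/8 + (s*(s + s))/8 = 5/8 + (s*(2*s))/8 = 5/8 + (2*s**2)/8 = 5/8 + s**2/4)
l = -3 (l = 5 + (5*(-2) + 2) = 5 + (-10 + 2) = 5 - 8 = -3)
(-7*l)*j(-5) = (-7*(-3))*(5/8 + (1/4)*(-5)**2) = 21*(5/8 + (1/4)*25) = 21*(5/8 + 25/4) = 21*(55/8) = 1155/8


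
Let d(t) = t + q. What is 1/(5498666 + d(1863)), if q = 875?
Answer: 1/5501404 ≈ 1.8177e-7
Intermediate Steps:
d(t) = 875 + t (d(t) = t + 875 = 875 + t)
1/(5498666 + d(1863)) = 1/(5498666 + (875 + 1863)) = 1/(5498666 + 2738) = 1/5501404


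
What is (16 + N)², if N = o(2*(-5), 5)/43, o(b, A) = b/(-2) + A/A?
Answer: 481636/1849 ≈ 260.48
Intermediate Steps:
o(b, A) = 1 - b/2 (o(b, A) = b*(-½) + 1 = -b/2 + 1 = 1 - b/2)
N = 6/43 (N = (1 - (-5))/43 = (1 - ½*(-10))*(1/43) = (1 + 5)*(1/43) = 6*(1/43) = 6/43 ≈ 0.13953)
(16 + N)² = (16 + 6/43)² = (694/43)² = 481636/1849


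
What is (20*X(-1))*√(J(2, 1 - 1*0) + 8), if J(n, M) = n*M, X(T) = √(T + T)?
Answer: 40*I*√5 ≈ 89.443*I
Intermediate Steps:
X(T) = √2*√T (X(T) = √(2*T) = √2*√T)
J(n, M) = M*n
(20*X(-1))*√(J(2, 1 - 1*0) + 8) = (20*(√2*√(-1)))*√((1 - 1*0)*2 + 8) = (20*(√2*I))*√((1 + 0)*2 + 8) = (20*(I*√2))*√(1*2 + 8) = (20*I*√2)*√(2 + 8) = (20*I*√2)*√10 = 40*I*√5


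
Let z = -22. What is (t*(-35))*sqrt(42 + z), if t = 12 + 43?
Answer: -3850*sqrt(5) ≈ -8608.9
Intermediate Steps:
t = 55
(t*(-35))*sqrt(42 + z) = (55*(-35))*sqrt(42 - 22) = -3850*sqrt(5)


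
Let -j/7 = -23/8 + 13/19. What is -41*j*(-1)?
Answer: 95571/152 ≈ 628.76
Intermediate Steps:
j = 2331/152 (j = -7*(-23/8 + 13/19) = -7*(-333/152) = 2331/152 ≈ 15.336)
-41*j*(-1) = -41*2331/152*(-1) = -95571/152*(-1) = 95571/152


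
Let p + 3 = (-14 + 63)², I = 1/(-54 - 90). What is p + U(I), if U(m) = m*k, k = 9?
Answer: 38367/16 ≈ 2397.9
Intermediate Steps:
I = -1/144 (I = 1/(-144) = -1/144 ≈ -0.0069444)
p = 2398 (p = -3 + (-14 + 63)² = -3 + 49² = -3 + 2401 = 2398)
U(m) = 9*m (U(m) = m*9 = 9*m)
p + U(I) = 2398 + 9*(-1/144) = 2398 - 1/16 = 38367/16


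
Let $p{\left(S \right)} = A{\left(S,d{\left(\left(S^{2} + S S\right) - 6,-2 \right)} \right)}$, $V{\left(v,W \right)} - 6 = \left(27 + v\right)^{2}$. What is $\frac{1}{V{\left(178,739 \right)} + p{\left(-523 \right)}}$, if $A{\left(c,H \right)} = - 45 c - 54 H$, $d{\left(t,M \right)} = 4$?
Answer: $\frac{1}{65350} \approx 1.5302 \cdot 10^{-5}$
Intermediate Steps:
$V{\left(v,W \right)} = 6 + \left(27 + v\right)^{2}$
$A{\left(c,H \right)} = - 54 H - 45 c$
$p{\left(S \right)} = -216 - 45 S$ ($p{\left(S \right)} = \left(-54\right) 4 - 45 S = -216 - 45 S$)
$\frac{1}{V{\left(178,739 \right)} + p{\left(-523 \right)}} = \frac{1}{\left(6 + \left(27 + 178\right)^{2}\right) - -23319} = \frac{1}{\left(6 + 205^{2}\right) + \left(-216 + 23535\right)} = \frac{1}{\left(6 + 42025\right) + 23319} = \frac{1}{42031 + 23319} = \frac{1}{65350}$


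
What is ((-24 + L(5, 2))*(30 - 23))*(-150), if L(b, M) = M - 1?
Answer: 24150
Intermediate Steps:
L(b, M) = -1 + M
((-24 + L(5, 2))*(30 - 23))*(-150) = ((-24 + (-1 + 2))*(30 - 23))*(-150) = ((-24 + 1)*7)*(-150) = -23*7*(-150) = -161*(-150) = 24150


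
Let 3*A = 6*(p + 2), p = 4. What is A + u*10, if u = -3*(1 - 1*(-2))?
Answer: -78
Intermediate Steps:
A = 12 (A = (6*(4 + 2))/3 = (6*6)/3 = (⅓)*36 = 12)
u = -9 (u = -3*(1 + 2) = -3*3 = -9)
A + u*10 = 12 - 9*10 = 12 - 90 = -78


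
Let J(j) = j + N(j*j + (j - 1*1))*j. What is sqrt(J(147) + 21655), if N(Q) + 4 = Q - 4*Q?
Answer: I*sqrt(9572741) ≈ 3094.0*I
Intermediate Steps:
N(Q) = -4 - 3*Q (N(Q) = -4 + (Q - 4*Q) = -4 - 3*Q)
J(j) = j + j*(-1 - 3*j - 3*j**2) (J(j) = j + (-4 - 3*(j*j + (j - 1*1)))*j = j + (-4 - 3*(j**2 + (j - 1)))*j = j + (-4 - 3*(j**2 + (-1 + j)))*j = j + (-4 - 3*(-1 + j + j**2))*j = j + (-4 + (3 - 3*j - 3*j**2))*j = j + (-1 - 3*j - 3*j**2)*j = j + j*(-1 - 3*j - 3*j**2))
sqrt(J(147) + 21655) = sqrt(-3*147**2*(1 + 147) + 21655) = sqrt(-3*21609*148 + 21655) = sqrt(-9594396 + 21655) = sqrt(-9572741) = I*sqrt(9572741)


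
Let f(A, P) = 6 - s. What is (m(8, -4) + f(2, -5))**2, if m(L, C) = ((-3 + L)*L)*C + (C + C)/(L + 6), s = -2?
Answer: 1140624/49 ≈ 23278.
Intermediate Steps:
f(A, P) = 8 (f(A, P) = 6 - 1*(-2) = 6 + 2 = 8)
m(L, C) = 2*C/(6 + L) + C*L*(-3 + L) (m(L, C) = (L*(-3 + L))*C + (2*C)/(6 + L) = C*L*(-3 + L) + 2*C/(6 + L) = 2*C/(6 + L) + C*L*(-3 + L))
(m(8, -4) + f(2, -5))**2 = (-4*(2 + 8**3 - 18*8 + 3*8**2)/(6 + 8) + 8)**2 = (-4*(2 + 512 - 144 + 3*64)/14 + 8)**2 = (-4*1/14*(2 + 512 - 144 + 192) + 8)**2 = (-4*1/14*562 + 8)**2 = (-1124/7 + 8)**2 = (-1068/7)**2 = 1140624/49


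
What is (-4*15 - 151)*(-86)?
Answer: 18146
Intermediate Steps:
(-4*15 - 151)*(-86) = (-60 - 151)*(-86) = -211*(-86) = 18146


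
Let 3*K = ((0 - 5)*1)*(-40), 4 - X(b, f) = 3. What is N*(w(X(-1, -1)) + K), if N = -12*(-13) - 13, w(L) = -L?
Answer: 28171/3 ≈ 9390.3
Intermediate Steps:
X(b, f) = 1 (X(b, f) = 4 - 1*3 = 4 - 3 = 1)
K = 200/3 (K = (((0 - 5)*1)*(-40))/3 = (-5*1*(-40))/3 = (-5*(-40))/3 = (⅓)*200 = 200/3 ≈ 66.667)
N = 143 (N = 156 - 13 = 143)
N*(w(X(-1, -1)) + K) = 143*(-1*1 + 200/3) = 143*(-1 + 200/3) = 143*(197/3) = 28171/3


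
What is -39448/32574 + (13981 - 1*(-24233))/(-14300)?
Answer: -41111119/10586550 ≈ -3.8833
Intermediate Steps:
-39448/32574 + (13981 - 1*(-24233))/(-14300) = -39448*1/32574 + (13981 + 24233)*(-1/14300) = -19724/16287 + 38214*(-1/14300) = -19724/16287 - 1737/650 = -41111119/10586550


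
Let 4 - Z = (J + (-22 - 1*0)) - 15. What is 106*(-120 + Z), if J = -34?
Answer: -4770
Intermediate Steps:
Z = 75 (Z = 4 - ((-34 + (-22 - 1*0)) - 15) = 4 - ((-34 + (-22 + 0)) - 15) = 4 - ((-34 - 22) - 15) = 4 - (-56 - 15) = 4 - 1*(-71) = 4 + 71 = 75)
106*(-120 + Z) = 106*(-120 + 75) = 106*(-45) = -4770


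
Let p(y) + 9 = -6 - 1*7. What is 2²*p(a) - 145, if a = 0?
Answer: -233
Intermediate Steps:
p(y) = -22 (p(y) = -9 + (-6 - 1*7) = -9 + (-6 - 7) = -9 - 13 = -22)
2²*p(a) - 145 = 2²*(-22) - 145 = 4*(-22) - 145 = -88 - 145 = -233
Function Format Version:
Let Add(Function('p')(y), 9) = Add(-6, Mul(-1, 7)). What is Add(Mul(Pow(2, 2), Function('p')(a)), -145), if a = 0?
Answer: -233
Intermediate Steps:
Function('p')(y) = -22 (Function('p')(y) = Add(-9, Add(-6, Mul(-1, 7))) = Add(-9, Add(-6, -7)) = Add(-9, -13) = -22)
Add(Mul(Pow(2, 2), Function('p')(a)), -145) = Add(Mul(Pow(2, 2), -22), -145) = Add(Mul(4, -22), -145) = Add(-88, -145) = -233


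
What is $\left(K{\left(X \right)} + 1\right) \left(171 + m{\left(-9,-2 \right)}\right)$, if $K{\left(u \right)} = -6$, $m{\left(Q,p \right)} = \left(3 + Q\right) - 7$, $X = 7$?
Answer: $-790$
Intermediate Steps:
$m{\left(Q,p \right)} = -4 + Q$
$\left(K{\left(X \right)} + 1\right) \left(171 + m{\left(-9,-2 \right)}\right) = \left(-6 + 1\right) \left(171 - 13\right) = - 5 \left(171 - 13\right) = \left(-5\right) 158 = -790$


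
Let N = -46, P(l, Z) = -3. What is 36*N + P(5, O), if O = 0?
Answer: -1659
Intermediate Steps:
36*N + P(5, O) = 36*(-46) - 3 = -1656 - 3 = -1659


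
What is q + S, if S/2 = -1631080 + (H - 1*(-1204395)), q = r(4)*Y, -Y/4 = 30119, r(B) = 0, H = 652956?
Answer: 452542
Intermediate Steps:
Y = -120476 (Y = -4*30119 = -120476)
q = 0 (q = 0*(-120476) = 0)
S = 452542 (S = 2*(-1631080 + (652956 - 1*(-1204395))) = 2*(-1631080 + (652956 + 1204395)) = 2*(-1631080 + 1857351) = 2*226271 = 452542)
q + S = 0 + 452542 = 452542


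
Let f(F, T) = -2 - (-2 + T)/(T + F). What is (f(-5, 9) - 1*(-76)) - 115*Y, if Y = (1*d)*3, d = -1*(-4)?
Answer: -5231/4 ≈ -1307.8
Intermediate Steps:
d = 4
Y = 12 (Y = (1*4)*3 = 4*3 = 12)
f(F, T) = -2 - (-2 + T)/(F + T)
(f(-5, 9) - 1*(-76)) - 115*Y = ((2 - 3*9 - 2*(-5))/(-5 + 9) - 1*(-76)) - 115*12 = ((2 - 27 + 10)/4 + 76) - 1380 = ((1/4)*(-15) + 76) - 1380 = (-15/4 + 76) - 1380 = 289/4 - 1380 = -5231/4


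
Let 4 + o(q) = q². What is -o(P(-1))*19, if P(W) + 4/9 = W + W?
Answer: -3040/81 ≈ -37.531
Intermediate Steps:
P(W) = -4/9 + 2*W (P(W) = -4/9 + (W + W) = -4/9 + 2*W)
o(q) = -4 + q²
-o(P(-1))*19 = -(-4 + (-4/9 + 2*(-1))²)*19 = -(-4 + (-4/9 - 2)²)*19 = -(-4 + (-22/9)²)*19 = -(-4 + 484/81)*19 = -1*160/81*19 = -160/81*19 = -3040/81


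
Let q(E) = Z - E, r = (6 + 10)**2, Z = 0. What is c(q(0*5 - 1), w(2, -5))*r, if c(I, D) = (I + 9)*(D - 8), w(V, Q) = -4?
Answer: -30720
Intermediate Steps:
r = 256 (r = 16**2 = 256)
q(E) = -E (q(E) = 0 - E = -E)
c(I, D) = (-8 + D)*(9 + I) (c(I, D) = (9 + I)*(-8 + D) = (-8 + D)*(9 + I))
c(q(0*5 - 1), w(2, -5))*r = (-72 - (-8)*(0*5 - 1) + 9*(-4) - (-4)*(0*5 - 1))*256 = (-72 - (-8)*(0 - 1) - 36 - (-4)*(0 - 1))*256 = (-72 - (-8)*(-1) - 36 - (-4)*(-1))*256 = (-72 - 8*1 - 36 - 4*1)*256 = (-72 - 8 - 36 - 4)*256 = -120*256 = -30720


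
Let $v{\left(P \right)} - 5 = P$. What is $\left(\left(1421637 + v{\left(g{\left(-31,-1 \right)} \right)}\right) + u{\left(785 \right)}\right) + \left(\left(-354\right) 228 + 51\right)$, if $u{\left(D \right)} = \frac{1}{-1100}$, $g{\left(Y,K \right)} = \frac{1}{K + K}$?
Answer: $\frac{1475078549}{1100} \approx 1.341 \cdot 10^{6}$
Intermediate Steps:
$g{\left(Y,K \right)} = \frac{1}{2 K}$
$u{\left(D \right)} = - \frac{1}{1100}$
$v{\left(P \right)} = 5 + P$
$\left(\left(1421637 + v{\left(g{\left(-31,-1 \right)} \right)}\right) + u{\left(785 \right)}\right) + \left(\left(-354\right) 228 + 51\right) = \left(\left(1421637 + \left(5 + \frac{1}{2 \left(-1\right)}\right)\right) - \frac{1}{1100}\right) + \left(\left(-354\right) 228 + 51\right) = \left(\left(1421637 + \left(5 + \frac{1}{2} \left(-1\right)\right)\right) - \frac{1}{1100}\right) + \left(-80712 + 51\right) = \left(\left(1421637 + \left(5 - \frac{1}{2}\right)\right) - \frac{1}{1100}\right) - 80661 = \left(\left(1421637 + \frac{9}{2}\right) - \frac{1}{1100}\right) - 80661 = \left(\frac{2843283}{2} - \frac{1}{1100}\right) - 80661 = \frac{1563805649}{1100} - 80661 = \frac{1475078549}{1100}$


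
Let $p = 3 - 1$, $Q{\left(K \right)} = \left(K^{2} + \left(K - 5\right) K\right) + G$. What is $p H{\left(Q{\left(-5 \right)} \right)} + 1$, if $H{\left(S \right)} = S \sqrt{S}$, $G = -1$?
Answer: $1 + 148 \sqrt{74} \approx 1274.1$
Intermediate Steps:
$Q{\left(K \right)} = -1 + K^{2} + K \left(-5 + K\right)$ ($Q{\left(K \right)} = \left(K^{2} + \left(K - 5\right) K\right) - 1 = \left(K^{2} + \left(-5 + K\right) K\right) - 1 = \left(K^{2} + K \left(-5 + K\right)\right) - 1 = -1 + K^{2} + K \left(-5 + K\right)$)
$H{\left(S \right)} = S^{\frac{3}{2}}$
$p = 2$ ($p = 3 - 1 = 2$)
$p H{\left(Q{\left(-5 \right)} \right)} + 1 = 2 \left(-1 - -25 + 2 \left(-5\right)^{2}\right)^{\frac{3}{2}} + 1 = 2 \left(-1 + 25 + 2 \cdot 25\right)^{\frac{3}{2}} + 1 = 2 \left(-1 + 25 + 50\right)^{\frac{3}{2}} + 1 = 2 \cdot 74^{\frac{3}{2}} + 1 = 2 \cdot 74 \sqrt{74} + 1 = 148 \sqrt{74} + 1 = 1 + 148 \sqrt{74}$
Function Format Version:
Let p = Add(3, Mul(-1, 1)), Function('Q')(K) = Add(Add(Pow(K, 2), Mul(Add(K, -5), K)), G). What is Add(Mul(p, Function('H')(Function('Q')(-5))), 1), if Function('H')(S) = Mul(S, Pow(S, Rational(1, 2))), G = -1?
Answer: Add(1, Mul(148, Pow(74, Rational(1, 2)))) ≈ 1274.1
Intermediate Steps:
Function('Q')(K) = Add(-1, Pow(K, 2), Mul(K, Add(-5, K))) (Function('Q')(K) = Add(Add(Pow(K, 2), Mul(Add(K, -5), K)), -1) = Add(Add(Pow(K, 2), Mul(Add(-5, K), K)), -1) = Add(Add(Pow(K, 2), Mul(K, Add(-5, K))), -1) = Add(-1, Pow(K, 2), Mul(K, Add(-5, K))))
Function('H')(S) = Pow(S, Rational(3, 2))
p = 2 (p = Add(3, -1) = 2)
Add(Mul(p, Function('H')(Function('Q')(-5))), 1) = Add(Mul(2, Pow(Add(-1, Mul(-5, -5), Mul(2, Pow(-5, 2))), Rational(3, 2))), 1) = Add(Mul(2, Pow(Add(-1, 25, Mul(2, 25)), Rational(3, 2))), 1) = Add(Mul(2, Pow(Add(-1, 25, 50), Rational(3, 2))), 1) = Add(Mul(2, Pow(74, Rational(3, 2))), 1) = Add(Mul(2, Mul(74, Pow(74, Rational(1, 2)))), 1) = Add(Mul(148, Pow(74, Rational(1, 2))), 1) = Add(1, Mul(148, Pow(74, Rational(1, 2))))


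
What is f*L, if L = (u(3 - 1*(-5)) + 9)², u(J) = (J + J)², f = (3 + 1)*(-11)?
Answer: -3089900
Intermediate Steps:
f = -44 (f = 4*(-11) = -44)
u(J) = 4*J² (u(J) = (2*J)² = 4*J²)
L = 70225 (L = (4*(3 - 1*(-5))² + 9)² = (4*(3 + 5)² + 9)² = (4*8² + 9)² = (4*64 + 9)² = (256 + 9)² = 265² = 70225)
f*L = -44*70225 = -3089900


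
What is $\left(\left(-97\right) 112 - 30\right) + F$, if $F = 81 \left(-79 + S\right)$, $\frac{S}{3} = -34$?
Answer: $-25555$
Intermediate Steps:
$S = -102$ ($S = 3 \left(-34\right) = -102$)
$F = -14661$ ($F = 81 \left(-79 - 102\right) = 81 \left(-181\right) = -14661$)
$\left(\left(-97\right) 112 - 30\right) + F = \left(\left(-97\right) 112 - 30\right) - 14661 = \left(-10864 - 30\right) - 14661 = -10894 - 14661 = -25555$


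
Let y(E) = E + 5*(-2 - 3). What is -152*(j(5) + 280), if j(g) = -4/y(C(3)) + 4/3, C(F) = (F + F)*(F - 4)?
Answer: -3978752/93 ≈ -42782.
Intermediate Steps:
C(F) = 2*F*(-4 + F) (C(F) = (2*F)*(-4 + F) = 2*F*(-4 + F))
y(E) = -25 + E (y(E) = E + 5*(-5) = E - 25 = -25 + E)
j(g) = 136/93 (j(g) = -4/(-25 + 2*3*(-4 + 3)) + 4/3 = -4/(-25 + 2*3*(-1)) + 4*(⅓) = -4/(-25 - 6) + 4/3 = -4/(-31) + 4/3 = -4*(-1/31) + 4/3 = 4/31 + 4/3 = 136/93)
-152*(j(5) + 280) = -152*(136/93 + 280) = -152*26176/93 = -3978752/93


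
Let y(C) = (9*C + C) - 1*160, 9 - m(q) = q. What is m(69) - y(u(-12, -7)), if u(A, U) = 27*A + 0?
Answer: 3340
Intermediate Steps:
m(q) = 9 - q
u(A, U) = 27*A
y(C) = -160 + 10*C (y(C) = 10*C - 160 = -160 + 10*C)
m(69) - y(u(-12, -7)) = (9 - 1*69) - (-160 + 10*(27*(-12))) = (9 - 69) - (-160 + 10*(-324)) = -60 - (-160 - 3240) = -60 - 1*(-3400) = -60 + 3400 = 3340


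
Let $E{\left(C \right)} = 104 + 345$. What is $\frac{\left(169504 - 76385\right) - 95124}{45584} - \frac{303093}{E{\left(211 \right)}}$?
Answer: $- \frac{13817091557}{20467216} \approx -675.08$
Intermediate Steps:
$E{\left(C \right)} = 449$
$\frac{\left(169504 - 76385\right) - 95124}{45584} - \frac{303093}{E{\left(211 \right)}} = \frac{\left(169504 - 76385\right) - 95124}{45584} - \frac{303093}{449} = \left(93119 - 95124\right) \frac{1}{45584} - \frac{303093}{449} = \left(-2005\right) \frac{1}{45584} - \frac{303093}{449} = - \frac{2005}{45584} - \frac{303093}{449} = - \frac{13817091557}{20467216}$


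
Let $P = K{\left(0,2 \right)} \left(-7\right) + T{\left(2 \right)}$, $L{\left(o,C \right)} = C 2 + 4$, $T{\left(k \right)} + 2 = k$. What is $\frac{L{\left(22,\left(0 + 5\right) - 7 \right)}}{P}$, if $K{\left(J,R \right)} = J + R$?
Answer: $0$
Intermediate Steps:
$T{\left(k \right)} = -2 + k$
$L{\left(o,C \right)} = 4 + 2 C$ ($L{\left(o,C \right)} = 2 C + 4 = 4 + 2 C$)
$P = -14$ ($P = \left(0 + 2\right) \left(-7\right) + \left(-2 + 2\right) = 2 \left(-7\right) + 0 = -14 + 0 = -14$)
$\frac{L{\left(22,\left(0 + 5\right) - 7 \right)}}{P} = \frac{4 + 2 \left(\left(0 + 5\right) - 7\right)}{-14} = \left(4 + 2 \left(5 - 7\right)\right) \left(- \frac{1}{14}\right) = \left(4 + 2 \left(-2\right)\right) \left(- \frac{1}{14}\right) = \left(4 - 4\right) \left(- \frac{1}{14}\right) = 0 \left(- \frac{1}{14}\right) = 0$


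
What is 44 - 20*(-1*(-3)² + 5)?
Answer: 124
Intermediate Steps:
44 - 20*(-1*(-3)² + 5) = 44 - 20*(-1*9 + 5) = 44 - 20*(-9 + 5) = 44 - 20*(-4) = 44 + 80 = 124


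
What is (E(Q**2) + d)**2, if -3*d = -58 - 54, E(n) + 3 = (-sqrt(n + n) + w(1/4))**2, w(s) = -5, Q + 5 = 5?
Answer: 31684/9 ≈ 3520.4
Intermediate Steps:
Q = 0 (Q = -5 + 5 = 0)
E(n) = -3 + (-5 - sqrt(2)*sqrt(n))**2 (E(n) = -3 + (-sqrt(n + n) - 5)**2 = -3 + (-sqrt(2*n) - 5)**2 = -3 + (-sqrt(2)*sqrt(n) - 5)**2 = -3 + (-5 - sqrt(2)*sqrt(n))**2)
d = 112/3 (d = -(-58 - 54)/3 = -1/3*(-112) = 112/3 ≈ 37.333)
(E(Q**2) + d)**2 = ((-3 + (5 + sqrt(2)*sqrt(0**2))**2) + 112/3)**2 = ((-3 + (5 + sqrt(2)*sqrt(0))**2) + 112/3)**2 = ((-3 + (5 + sqrt(2)*0)**2) + 112/3)**2 = ((-3 + (5 + 0)**2) + 112/3)**2 = ((-3 + 5**2) + 112/3)**2 = ((-3 + 25) + 112/3)**2 = (22 + 112/3)**2 = (178/3)**2 = 31684/9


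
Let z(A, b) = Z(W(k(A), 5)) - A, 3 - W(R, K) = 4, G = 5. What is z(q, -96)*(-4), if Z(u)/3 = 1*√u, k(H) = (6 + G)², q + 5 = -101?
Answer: -424 - 12*I ≈ -424.0 - 12.0*I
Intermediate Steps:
q = -106 (q = -5 - 101 = -106)
k(H) = 121 (k(H) = (6 + 5)² = 11² = 121)
W(R, K) = -1 (W(R, K) = 3 - 1*4 = 3 - 4 = -1)
Z(u) = 3*√u (Z(u) = 3*(1*√u) = 3*√u)
z(A, b) = -A + 3*I (z(A, b) = 3*√(-1) - A = 3*I - A = -A + 3*I)
z(q, -96)*(-4) = (-1*(-106) + 3*I)*(-4) = (106 + 3*I)*(-4) = -424 - 12*I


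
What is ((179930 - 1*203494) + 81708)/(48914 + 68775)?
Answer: 58144/117689 ≈ 0.49405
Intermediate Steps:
((179930 - 1*203494) + 81708)/(48914 + 68775) = ((179930 - 203494) + 81708)/117689 = (-23564 + 81708)*(1/117689) = 58144*(1/117689) = 58144/117689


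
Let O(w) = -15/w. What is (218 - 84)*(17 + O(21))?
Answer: 15276/7 ≈ 2182.3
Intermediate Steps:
(218 - 84)*(17 + O(21)) = (218 - 84)*(17 - 15/21) = 134*(17 - 15*1/21) = 134*(17 - 5/7) = 134*(114/7) = 15276/7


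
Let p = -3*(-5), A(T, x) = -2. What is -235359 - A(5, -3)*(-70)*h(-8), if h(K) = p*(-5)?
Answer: -224859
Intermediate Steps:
p = 15
h(K) = -75 (h(K) = 15*(-5) = -75)
-235359 - A(5, -3)*(-70)*h(-8) = -235359 - (-2*(-70))*(-75) = -235359 - 140*(-75) = -235359 - 1*(-10500) = -235359 + 10500 = -224859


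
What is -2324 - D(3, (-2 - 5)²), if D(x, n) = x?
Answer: -2327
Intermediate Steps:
-2324 - D(3, (-2 - 5)²) = -2324 - 1*3 = -2324 - 3 = -2327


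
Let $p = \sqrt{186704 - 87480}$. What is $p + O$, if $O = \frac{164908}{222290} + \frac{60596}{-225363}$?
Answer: $\frac{11847138382}{25047970635} + 2 \sqrt{24806} \approx 315.47$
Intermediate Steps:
$p = 2 \sqrt{24806}$ ($p = \sqrt{99224} = 2 \sqrt{24806} \approx 315.0$)
$O = \frac{11847138382}{25047970635}$ ($O = 164908 \cdot \frac{1}{222290} + 60596 \left(- \frac{1}{225363}\right) = \frac{82454}{111145} - \frac{60596}{225363} = \frac{11847138382}{25047970635} \approx 0.47298$)
$p + O = 2 \sqrt{24806} + \frac{11847138382}{25047970635} = \frac{11847138382}{25047970635} + 2 \sqrt{24806}$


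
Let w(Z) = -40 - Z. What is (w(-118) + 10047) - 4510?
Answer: 5615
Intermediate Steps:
(w(-118) + 10047) - 4510 = ((-40 - 1*(-118)) + 10047) - 4510 = ((-40 + 118) + 10047) - 4510 = (78 + 10047) - 4510 = 10125 - 4510 = 5615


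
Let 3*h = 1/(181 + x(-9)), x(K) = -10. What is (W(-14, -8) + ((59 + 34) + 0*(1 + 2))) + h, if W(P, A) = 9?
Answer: 52327/513 ≈ 102.00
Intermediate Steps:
h = 1/513 (h = 1/(3*(181 - 10)) = (⅓)/171 = (⅓)*(1/171) = 1/513 ≈ 0.0019493)
(W(-14, -8) + ((59 + 34) + 0*(1 + 2))) + h = (9 + ((59 + 34) + 0*(1 + 2))) + 1/513 = (9 + (93 + 0*3)) + 1/513 = (9 + (93 + 0)) + 1/513 = (9 + 93) + 1/513 = 102 + 1/513 = 52327/513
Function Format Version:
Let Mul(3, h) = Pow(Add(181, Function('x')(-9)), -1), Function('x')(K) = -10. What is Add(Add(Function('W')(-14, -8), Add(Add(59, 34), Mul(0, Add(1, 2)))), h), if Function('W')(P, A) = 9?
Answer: Rational(52327, 513) ≈ 102.00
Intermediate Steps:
h = Rational(1, 513) (h = Mul(Rational(1, 3), Pow(Add(181, -10), -1)) = Mul(Rational(1, 3), Pow(171, -1)) = Mul(Rational(1, 3), Rational(1, 171)) = Rational(1, 513) ≈ 0.0019493)
Add(Add(Function('W')(-14, -8), Add(Add(59, 34), Mul(0, Add(1, 2)))), h) = Add(Add(9, Add(Add(59, 34), Mul(0, Add(1, 2)))), Rational(1, 513)) = Add(Add(9, Add(93, Mul(0, 3))), Rational(1, 513)) = Add(Add(9, Add(93, 0)), Rational(1, 513)) = Add(Add(9, 93), Rational(1, 513)) = Add(102, Rational(1, 513)) = Rational(52327, 513)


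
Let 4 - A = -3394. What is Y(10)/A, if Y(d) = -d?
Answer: -5/1699 ≈ -0.0029429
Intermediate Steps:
A = 3398 (A = 4 - 1*(-3394) = 4 + 3394 = 3398)
Y(10)/A = -1*10/3398 = -10*1/3398 = -5/1699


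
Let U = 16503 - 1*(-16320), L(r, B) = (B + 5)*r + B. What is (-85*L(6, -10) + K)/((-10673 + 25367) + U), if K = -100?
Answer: 1100/15839 ≈ 0.069449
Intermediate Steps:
L(r, B) = B + r*(5 + B) (L(r, B) = (5 + B)*r + B = r*(5 + B) + B = B + r*(5 + B))
U = 32823 (U = 16503 + 16320 = 32823)
(-85*L(6, -10) + K)/((-10673 + 25367) + U) = (-85*(-10 + 5*6 - 10*6) - 100)/((-10673 + 25367) + 32823) = (-85*(-10 + 30 - 60) - 100)/(14694 + 32823) = (-85*(-40) - 100)/47517 = (3400 - 100)*(1/47517) = 3300*(1/47517) = 1100/15839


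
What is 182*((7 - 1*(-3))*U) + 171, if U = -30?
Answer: -54429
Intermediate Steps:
182*((7 - 1*(-3))*U) + 171 = 182*((7 - 1*(-3))*(-30)) + 171 = 182*((7 + 3)*(-30)) + 171 = 182*(10*(-30)) + 171 = 182*(-300) + 171 = -54600 + 171 = -54429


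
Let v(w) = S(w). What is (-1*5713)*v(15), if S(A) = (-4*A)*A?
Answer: 5141700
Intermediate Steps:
S(A) = -4*A**2
v(w) = -4*w**2
(-1*5713)*v(15) = (-1*5713)*(-4*15**2) = -(-22852)*225 = -5713*(-900) = 5141700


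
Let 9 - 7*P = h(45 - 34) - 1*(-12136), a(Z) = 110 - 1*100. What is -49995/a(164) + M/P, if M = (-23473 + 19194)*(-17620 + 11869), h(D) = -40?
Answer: -51708591/2686 ≈ -19251.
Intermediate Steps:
a(Z) = 10 (a(Z) = 110 - 100 = 10)
M = 24608529 (M = -4279*(-5751) = 24608529)
P = -12087/7 (P = 9/7 - (-40 - 1*(-12136))/7 = 9/7 - (-40 + 12136)/7 = 9/7 - ⅐*12096 = 9/7 - 1728 = -12087/7 ≈ -1726.7)
-49995/a(164) + M/P = -49995/10 + 24608529/(-12087/7) = -49995*⅒ + 24608529*(-7/12087) = -9999/2 - 19139967/1343 = -51708591/2686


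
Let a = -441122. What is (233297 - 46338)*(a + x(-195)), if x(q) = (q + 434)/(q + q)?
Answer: -32164018602421/390 ≈ -8.2472e+10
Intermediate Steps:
x(q) = (434 + q)/(2*q) (x(q) = (434 + q)/((2*q)) = (434 + q)*(1/(2*q)) = (434 + q)/(2*q))
(233297 - 46338)*(a + x(-195)) = (233297 - 46338)*(-441122 + (½)*(434 - 195)/(-195)) = 186959*(-441122 + (½)*(-1/195)*239) = 186959*(-441122 - 239/390) = 186959*(-172037819/390) = -32164018602421/390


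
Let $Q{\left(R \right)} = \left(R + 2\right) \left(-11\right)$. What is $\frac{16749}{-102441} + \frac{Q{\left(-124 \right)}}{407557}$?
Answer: $- \frac{2229565457}{13916848879} \approx -0.16021$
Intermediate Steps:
$Q{\left(R \right)} = -22 - 11 R$ ($Q{\left(R \right)} = \left(2 + R\right) \left(-11\right) = -22 - 11 R$)
$\frac{16749}{-102441} + \frac{Q{\left(-124 \right)}}{407557} = \frac{16749}{-102441} + \frac{-22 - -1364}{407557} = 16749 \left(- \frac{1}{102441}\right) + \left(-22 + 1364\right) \frac{1}{407557} = - \frac{5583}{34147} + 1342 \cdot \frac{1}{407557} = - \frac{5583}{34147} + \frac{1342}{407557} = - \frac{2229565457}{13916848879}$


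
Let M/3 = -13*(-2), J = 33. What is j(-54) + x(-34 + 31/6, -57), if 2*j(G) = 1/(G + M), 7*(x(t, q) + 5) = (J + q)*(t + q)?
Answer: 97207/336 ≈ 289.31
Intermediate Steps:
M = 78 (M = 3*(-13*(-2)) = 3*26 = 78)
x(t, q) = -5 + (33 + q)*(q + t)/7 (x(t, q) = -5 + ((33 + q)*(t + q))/7 = -5 + ((33 + q)*(q + t))/7 = -5 + (33 + q)*(q + t)/7)
j(G) = 1/(2*(78 + G)) (j(G) = 1/(2*(G + 78)) = 1/(2*(78 + G)))
j(-54) + x(-34 + 31/6, -57) = 1/(2*(78 - 54)) + (-5 + (1/7)*(-57)**2 + (33/7)*(-57) + 33*(-34 + 31/6)/7 + (1/7)*(-57)*(-34 + 31/6)) = (1/2)/24 + (-5 + (1/7)*3249 - 1881/7 + 33*(-34 + 31*(1/6))/7 + (1/7)*(-57)*(-34 + 31*(1/6))) = (1/2)*(1/24) + (-5 + 3249/7 - 1881/7 + 33*(-34 + 31/6)/7 + (1/7)*(-57)*(-34 + 31/6)) = 1/48 + (-5 + 3249/7 - 1881/7 + (33/7)*(-173/6) + (1/7)*(-57)*(-173/6)) = 1/48 + (-5 + 3249/7 - 1881/7 - 1903/14 + 3287/14) = 1/48 + 2025/7 = 97207/336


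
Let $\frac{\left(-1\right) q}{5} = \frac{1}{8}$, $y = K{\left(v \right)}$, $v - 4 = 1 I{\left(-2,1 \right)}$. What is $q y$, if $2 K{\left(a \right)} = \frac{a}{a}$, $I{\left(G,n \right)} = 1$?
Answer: $- \frac{5}{16} \approx -0.3125$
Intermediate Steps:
$v = 5$ ($v = 4 + 1 \cdot 1 = 4 + 1 = 5$)
$K{\left(a \right)} = \frac{1}{2}$ ($K{\left(a \right)} = \frac{a \frac{1}{a}}{2} = \frac{1}{2} \cdot 1 = \frac{1}{2}$)
$y = \frac{1}{2} \approx 0.5$
$q = - \frac{5}{8} \approx -0.625$
$q y = \left(- \frac{5}{8}\right) \frac{1}{2} = - \frac{5}{16}$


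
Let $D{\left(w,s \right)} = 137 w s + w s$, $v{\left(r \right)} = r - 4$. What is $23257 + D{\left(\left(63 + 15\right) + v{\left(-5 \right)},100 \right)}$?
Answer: $975457$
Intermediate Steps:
$v{\left(r \right)} = -4 + r$ ($v{\left(r \right)} = r - 4 = -4 + r$)
$D{\left(w,s \right)} = 138 s w$ ($D{\left(w,s \right)} = 137 s w + s w = 138 s w$)
$23257 + D{\left(\left(63 + 15\right) + v{\left(-5 \right)},100 \right)} = 23257 + 138 \cdot 100 \left(\left(63 + 15\right) - 9\right) = 23257 + 138 \cdot 100 \left(78 - 9\right) = 23257 + 138 \cdot 100 \cdot 69 = 23257 + 952200 = 975457$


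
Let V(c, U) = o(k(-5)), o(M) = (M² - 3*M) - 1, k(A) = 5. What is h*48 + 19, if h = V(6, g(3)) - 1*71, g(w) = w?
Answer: -2957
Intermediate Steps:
o(M) = -1 + M² - 3*M
V(c, U) = 9 (V(c, U) = -1 + 5² - 3*5 = -1 + 25 - 15 = 9)
h = -62 (h = 9 - 1*71 = 9 - 71 = -62)
h*48 + 19 = -62*48 + 19 = -2976 + 19 = -2957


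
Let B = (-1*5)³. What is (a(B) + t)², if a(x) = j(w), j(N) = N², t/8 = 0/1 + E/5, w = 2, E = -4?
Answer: 144/25 ≈ 5.7600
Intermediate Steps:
B = -125 (B = (-5)³ = -125)
t = -32/5 (t = 8*(0/1 - 4/5) = 8*(0*1 - 4*⅕) = 8*(0 - ⅘) = 8*(-⅘) = -32/5 ≈ -6.4000)
a(x) = 4 (a(x) = 2² = 4)
(a(B) + t)² = (4 - 32/5)² = (-12/5)² = 144/25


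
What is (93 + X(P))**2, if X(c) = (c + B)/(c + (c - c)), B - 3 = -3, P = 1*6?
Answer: 8836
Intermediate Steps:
P = 6
B = 0 (B = 3 - 3 = 0)
X(c) = 1 (X(c) = (c + 0)/(c + (c - c)) = c/(c + 0) = c/c = 1)
(93 + X(P))**2 = (93 + 1)**2 = 94**2 = 8836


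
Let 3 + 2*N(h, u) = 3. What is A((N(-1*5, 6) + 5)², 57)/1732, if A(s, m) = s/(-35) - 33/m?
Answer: -43/57589 ≈ -0.00074667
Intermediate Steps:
N(h, u) = 0 (N(h, u) = -3/2 + (½)*3 = -3/2 + 3/2 = 0)
A(s, m) = -33/m - s/35 (A(s, m) = s*(-1/35) - 33/m = -s/35 - 33/m = -33/m - s/35)
A((N(-1*5, 6) + 5)², 57)/1732 = (-33/57 - (0 + 5)²/35)/1732 = (-33*1/57 - 1/35*5²)*(1/1732) = (-11/19 - 1/35*25)*(1/1732) = (-11/19 - 5/7)*(1/1732) = -172/133*1/1732 = -43/57589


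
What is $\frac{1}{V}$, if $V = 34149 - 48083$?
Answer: $- \frac{1}{13934} \approx -7.1767 \cdot 10^{-5}$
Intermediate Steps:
$V = -13934$ ($V = 34149 - 48083 = -13934$)
$\frac{1}{V} = \frac{1}{-13934} = - \frac{1}{13934}$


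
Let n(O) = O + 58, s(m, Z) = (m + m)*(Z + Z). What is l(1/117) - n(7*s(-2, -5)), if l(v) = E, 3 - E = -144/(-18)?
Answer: -343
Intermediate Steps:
s(m, Z) = 4*Z*m (s(m, Z) = (2*m)*(2*Z) = 4*Z*m)
n(O) = 58 + O
E = -5 (E = 3 - (-144)/(-18) = 3 - (-144)*(-1)/18 = 3 - 1*8 = 3 - 8 = -5)
l(v) = -5
l(1/117) - n(7*s(-2, -5)) = -5 - (58 + 7*(4*(-5)*(-2))) = -5 - (58 + 7*40) = -5 - (58 + 280) = -5 - 1*338 = -5 - 338 = -343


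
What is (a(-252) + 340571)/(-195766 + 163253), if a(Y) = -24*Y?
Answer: -26663/2501 ≈ -10.661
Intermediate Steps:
(a(-252) + 340571)/(-195766 + 163253) = (-24*(-252) + 340571)/(-195766 + 163253) = (6048 + 340571)/(-32513) = 346619*(-1/32513) = -26663/2501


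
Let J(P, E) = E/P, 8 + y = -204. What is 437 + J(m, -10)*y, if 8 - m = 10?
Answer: -623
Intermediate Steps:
y = -212 (y = -8 - 204 = -212)
m = -2 (m = 8 - 1*10 = 8 - 10 = -2)
437 + J(m, -10)*y = 437 - 10/(-2)*(-212) = 437 - 10*(-½)*(-212) = 437 + 5*(-212) = 437 - 1060 = -623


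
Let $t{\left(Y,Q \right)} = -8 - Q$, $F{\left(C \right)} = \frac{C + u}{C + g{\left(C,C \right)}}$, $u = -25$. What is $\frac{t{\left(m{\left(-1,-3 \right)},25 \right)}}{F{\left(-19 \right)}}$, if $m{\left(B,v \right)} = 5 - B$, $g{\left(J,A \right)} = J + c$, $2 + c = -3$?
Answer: $- \frac{129}{4} \approx -32.25$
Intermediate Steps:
$c = -5$ ($c = -2 - 3 = -5$)
$g{\left(J,A \right)} = -5 + J$ ($g{\left(J,A \right)} = J - 5 = -5 + J$)
$F{\left(C \right)} = \frac{-25 + C}{-5 + 2 C}$ ($F{\left(C \right)} = \frac{C - 25}{C + \left(-5 + C\right)} = \frac{-25 + C}{-5 + 2 C}$)
$\frac{t{\left(m{\left(-1,-3 \right)},25 \right)}}{F{\left(-19 \right)}} = \frac{-8 - 25}{\frac{1}{-5 + 2 \left(-19\right)} \left(-25 - 19\right)} = \frac{-8 - 25}{\frac{1}{-5 - 38} \left(-44\right)} = - \frac{33}{\frac{1}{-43} \left(-44\right)} = - \frac{33}{\left(- \frac{1}{43}\right) \left(-44\right)} = - \frac{33}{\frac{44}{43}} = \left(-33\right) \frac{43}{44} = - \frac{129}{4}$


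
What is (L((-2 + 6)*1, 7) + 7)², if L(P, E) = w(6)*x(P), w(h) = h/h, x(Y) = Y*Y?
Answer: 529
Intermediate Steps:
x(Y) = Y²
w(h) = 1
L(P, E) = P² (L(P, E) = 1*P² = P²)
(L((-2 + 6)*1, 7) + 7)² = (((-2 + 6)*1)² + 7)² = ((4*1)² + 7)² = (4² + 7)² = (16 + 7)² = 23² = 529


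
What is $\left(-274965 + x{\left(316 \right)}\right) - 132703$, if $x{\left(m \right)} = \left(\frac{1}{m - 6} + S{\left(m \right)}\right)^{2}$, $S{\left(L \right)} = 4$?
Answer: $- \frac{39175354719}{96100} \approx -4.0765 \cdot 10^{5}$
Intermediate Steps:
$x{\left(m \right)} = \left(4 + \frac{1}{-6 + m}\right)^{2}$ ($x{\left(m \right)} = \left(\frac{1}{m - 6} + 4\right)^{2} = \left(\frac{1}{-6 + m} + 4\right)^{2} = \left(4 + \frac{1}{-6 + m}\right)^{2}$)
$\left(-274965 + x{\left(316 \right)}\right) - 132703 = \left(-274965 + \frac{\left(-23 + 4 \cdot 316\right)^{2}}{\left(-6 + 316\right)^{2}}\right) - 132703 = \left(-274965 + \frac{\left(-23 + 1264\right)^{2}}{96100}\right) - 132703 = \left(-274965 + 1241^{2} \cdot \frac{1}{96100}\right) - 132703 = \left(-274965 + 1540081 \cdot \frac{1}{96100}\right) - 132703 = \left(-274965 + \frac{1540081}{96100}\right) - 132703 = - \frac{26422596419}{96100} - 132703 = - \frac{39175354719}{96100}$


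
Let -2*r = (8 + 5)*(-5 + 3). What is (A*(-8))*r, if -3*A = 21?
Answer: 728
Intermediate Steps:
A = -7 (A = -1/3*21 = -7)
r = 13 (r = -(8 + 5)*(-5 + 3)/2 = -13*(-2)/2 = -1/2*(-26) = 13)
(A*(-8))*r = -7*(-8)*13 = 56*13 = 728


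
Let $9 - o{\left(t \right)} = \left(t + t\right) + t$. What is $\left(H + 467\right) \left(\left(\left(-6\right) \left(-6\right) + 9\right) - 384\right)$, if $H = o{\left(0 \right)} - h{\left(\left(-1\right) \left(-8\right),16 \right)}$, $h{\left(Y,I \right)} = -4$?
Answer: $-162720$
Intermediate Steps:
$o{\left(t \right)} = 9 - 3 t$ ($o{\left(t \right)} = 9 - \left(\left(t + t\right) + t\right) = 9 - \left(2 t + t\right) = 9 - 3 t$)
$H = 13$ ($H = \left(9 - 0\right) - -4 = \left(9 + 0\right) + 4 = 9 + 4 = 13$)
$\left(H + 467\right) \left(\left(\left(-6\right) \left(-6\right) + 9\right) - 384\right) = \left(13 + 467\right) \left(\left(\left(-6\right) \left(-6\right) + 9\right) - 384\right) = 480 \left(\left(36 + 9\right) - 384\right) = 480 \left(45 - 384\right) = 480 \left(-339\right) = -162720$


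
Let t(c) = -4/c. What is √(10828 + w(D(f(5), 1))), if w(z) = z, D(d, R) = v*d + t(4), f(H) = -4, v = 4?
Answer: √10811 ≈ 103.98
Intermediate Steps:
D(d, R) = -1 + 4*d (D(d, R) = 4*d - 4/4 = 4*d - 4*¼ = 4*d - 1 = -1 + 4*d)
√(10828 + w(D(f(5), 1))) = √(10828 + (-1 + 4*(-4))) = √(10828 + (-1 - 16)) = √(10828 - 17) = √10811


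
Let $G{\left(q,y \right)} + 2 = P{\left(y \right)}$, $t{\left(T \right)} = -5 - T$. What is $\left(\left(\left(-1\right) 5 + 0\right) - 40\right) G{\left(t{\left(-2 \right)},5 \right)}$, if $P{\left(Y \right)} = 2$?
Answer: $0$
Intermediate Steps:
$G{\left(q,y \right)} = 0$ ($G{\left(q,y \right)} = -2 + 2 = 0$)
$\left(\left(\left(-1\right) 5 + 0\right) - 40\right) G{\left(t{\left(-2 \right)},5 \right)} = \left(\left(\left(-1\right) 5 + 0\right) - 40\right) 0 = \left(\left(-5 + 0\right) - 40\right) 0 = \left(-5 - 40\right) 0 = \left(-45\right) 0 = 0$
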